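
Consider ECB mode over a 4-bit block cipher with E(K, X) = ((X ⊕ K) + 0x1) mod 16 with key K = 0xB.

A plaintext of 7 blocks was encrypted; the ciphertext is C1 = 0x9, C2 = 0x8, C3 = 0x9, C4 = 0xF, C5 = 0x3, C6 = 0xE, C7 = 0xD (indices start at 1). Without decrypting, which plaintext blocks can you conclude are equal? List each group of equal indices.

P1 = P3

ECB encrypts each block independently with the same key, so equal ciphertext blocks imply equal plaintext blocks.
C1 = C3 = 0x9, so P1 = P3.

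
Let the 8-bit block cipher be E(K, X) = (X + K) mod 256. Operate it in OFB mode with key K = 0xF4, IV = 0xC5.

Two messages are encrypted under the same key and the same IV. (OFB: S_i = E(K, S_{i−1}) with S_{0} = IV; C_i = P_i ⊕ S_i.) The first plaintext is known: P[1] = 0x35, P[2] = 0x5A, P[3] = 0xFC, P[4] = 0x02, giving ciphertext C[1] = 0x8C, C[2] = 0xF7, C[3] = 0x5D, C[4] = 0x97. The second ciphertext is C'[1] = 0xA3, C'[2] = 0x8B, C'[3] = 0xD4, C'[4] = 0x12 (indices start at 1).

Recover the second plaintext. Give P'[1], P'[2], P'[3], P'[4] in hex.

In OFB with a reused IV, both messages share the same keystream S_i, so C_i ⊕ C'_i = P_i ⊕ P'_i and thus P'_i = P_i ⊕ C_i ⊕ C'_i.
P'[1]: 0x35 ⊕ 0x8C ⊕ 0xA3 = 0x1A.
P'[2]: 0x5A ⊕ 0xF7 ⊕ 0x8B = 0x26.
P'[3]: 0xFC ⊕ 0x5D ⊕ 0xD4 = 0x75.
P'[4]: 0x02 ⊕ 0x97 ⊕ 0x12 = 0x87.

P'[1] = 0x1A, P'[2] = 0x26, P'[3] = 0x75, P'[4] = 0x87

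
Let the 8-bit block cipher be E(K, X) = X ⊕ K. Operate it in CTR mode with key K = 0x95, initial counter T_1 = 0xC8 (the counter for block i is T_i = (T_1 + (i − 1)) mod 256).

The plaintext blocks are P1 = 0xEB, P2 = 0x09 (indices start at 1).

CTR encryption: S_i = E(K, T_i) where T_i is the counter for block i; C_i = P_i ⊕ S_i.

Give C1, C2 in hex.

C1 = 0xB6, C2 = 0x55

C1: T = 0xC8, S = E(K, T) = 0x5D; 0xEB ⊕ 0x5D = 0xB6.
C2: T = 0xC9, S = E(K, T) = 0x5C; 0x09 ⊕ 0x5C = 0x55.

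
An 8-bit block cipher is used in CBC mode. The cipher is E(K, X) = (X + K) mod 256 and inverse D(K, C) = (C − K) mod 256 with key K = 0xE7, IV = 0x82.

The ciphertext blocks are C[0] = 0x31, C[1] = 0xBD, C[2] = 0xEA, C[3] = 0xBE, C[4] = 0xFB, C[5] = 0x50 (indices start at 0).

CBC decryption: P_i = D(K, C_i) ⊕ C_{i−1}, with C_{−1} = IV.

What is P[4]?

P[4]: D(K, 0xFB) = 0x14; 0x14 ⊕ 0xBE = 0xAA.

P[4] = 0xAA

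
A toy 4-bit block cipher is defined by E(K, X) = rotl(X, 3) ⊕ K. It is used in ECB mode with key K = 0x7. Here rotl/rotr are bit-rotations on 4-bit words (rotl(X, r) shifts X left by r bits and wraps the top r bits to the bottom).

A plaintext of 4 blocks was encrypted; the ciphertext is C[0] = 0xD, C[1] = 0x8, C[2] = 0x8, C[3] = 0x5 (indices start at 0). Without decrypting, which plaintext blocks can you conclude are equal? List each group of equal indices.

P[1] = P[2]

ECB encrypts each block independently with the same key, so equal ciphertext blocks imply equal plaintext blocks.
C[1] = C[2] = 0x8, so P[1] = P[2].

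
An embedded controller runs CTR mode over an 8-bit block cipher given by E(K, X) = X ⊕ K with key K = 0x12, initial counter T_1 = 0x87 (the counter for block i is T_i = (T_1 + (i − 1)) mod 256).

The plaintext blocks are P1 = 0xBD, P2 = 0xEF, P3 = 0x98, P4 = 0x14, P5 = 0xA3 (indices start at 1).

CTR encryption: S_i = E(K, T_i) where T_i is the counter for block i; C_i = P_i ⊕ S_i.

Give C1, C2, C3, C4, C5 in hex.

C1: T = 0x87, S = E(K, T) = 0x95; 0xBD ⊕ 0x95 = 0x28.
C2: T = 0x88, S = E(K, T) = 0x9A; 0xEF ⊕ 0x9A = 0x75.
C3: T = 0x89, S = E(K, T) = 0x9B; 0x98 ⊕ 0x9B = 0x03.
C4: T = 0x8A, S = E(K, T) = 0x98; 0x14 ⊕ 0x98 = 0x8C.
C5: T = 0x8B, S = E(K, T) = 0x99; 0xA3 ⊕ 0x99 = 0x3A.

C1 = 0x28, C2 = 0x75, C3 = 0x03, C4 = 0x8C, C5 = 0x3A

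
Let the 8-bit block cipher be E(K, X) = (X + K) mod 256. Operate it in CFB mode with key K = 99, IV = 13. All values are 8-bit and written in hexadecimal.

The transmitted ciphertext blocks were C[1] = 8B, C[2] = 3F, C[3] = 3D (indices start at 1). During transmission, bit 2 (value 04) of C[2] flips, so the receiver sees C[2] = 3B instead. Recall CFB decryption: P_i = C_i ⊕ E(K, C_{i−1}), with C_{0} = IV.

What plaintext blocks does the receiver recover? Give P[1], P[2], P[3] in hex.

Only C[2] changed, to 3B. In CFB, a change in C_i flips the same bit in P_i and garbles P_{i+1}. Decrypting the received ciphertext:
P[1]: E(K, 13) = AC; 8B ⊕ AC = 27.
P[2]: E(K, 8B) = 24; 3B ⊕ 24 = 1F.
P[3]: E(K, 3B) = D4; 3D ⊕ D4 = E9.
Blocks that differ from the original plaintext: P[2], P[3].

P[1] = 27, P[2] = 1F, P[3] = E9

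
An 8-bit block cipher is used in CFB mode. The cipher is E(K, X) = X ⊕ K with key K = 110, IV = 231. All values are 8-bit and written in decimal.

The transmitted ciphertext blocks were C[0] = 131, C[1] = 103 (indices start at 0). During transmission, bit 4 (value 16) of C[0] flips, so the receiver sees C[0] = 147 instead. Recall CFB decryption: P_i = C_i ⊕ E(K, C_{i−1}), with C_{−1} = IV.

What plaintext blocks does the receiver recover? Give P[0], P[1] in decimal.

Only C[0] changed, to 147. In CFB, a change in C_i flips the same bit in P_i and garbles P_{i+1}. Decrypting the received ciphertext:
P[0]: E(K, 231) = 137; 147 ⊕ 137 = 26.
P[1]: E(K, 147) = 253; 103 ⊕ 253 = 154.
Blocks that differ from the original plaintext: P[0], P[1].

P[0] = 26, P[1] = 154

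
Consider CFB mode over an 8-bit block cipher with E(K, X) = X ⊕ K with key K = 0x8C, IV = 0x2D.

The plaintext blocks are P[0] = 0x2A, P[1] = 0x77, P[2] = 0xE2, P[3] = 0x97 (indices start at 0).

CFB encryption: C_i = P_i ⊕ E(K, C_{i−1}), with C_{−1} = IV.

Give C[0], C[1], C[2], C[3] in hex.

C[0] = 0x8B, C[1] = 0x70, C[2] = 0x1E, C[3] = 0x05

C[0]: E(K, 0x2D) = 0xA1; 0x2A ⊕ 0xA1 = 0x8B.
C[1]: E(K, 0x8B) = 0x07; 0x77 ⊕ 0x07 = 0x70.
C[2]: E(K, 0x70) = 0xFC; 0xE2 ⊕ 0xFC = 0x1E.
C[3]: E(K, 0x1E) = 0x92; 0x97 ⊕ 0x92 = 0x05.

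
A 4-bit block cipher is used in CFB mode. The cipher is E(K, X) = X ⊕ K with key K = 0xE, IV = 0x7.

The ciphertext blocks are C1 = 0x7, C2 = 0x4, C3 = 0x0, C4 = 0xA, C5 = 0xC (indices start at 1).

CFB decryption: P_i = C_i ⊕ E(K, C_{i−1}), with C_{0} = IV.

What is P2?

P2 = 0xD

P2: E(K, 0x7) = 0x9; 0x4 ⊕ 0x9 = 0xD.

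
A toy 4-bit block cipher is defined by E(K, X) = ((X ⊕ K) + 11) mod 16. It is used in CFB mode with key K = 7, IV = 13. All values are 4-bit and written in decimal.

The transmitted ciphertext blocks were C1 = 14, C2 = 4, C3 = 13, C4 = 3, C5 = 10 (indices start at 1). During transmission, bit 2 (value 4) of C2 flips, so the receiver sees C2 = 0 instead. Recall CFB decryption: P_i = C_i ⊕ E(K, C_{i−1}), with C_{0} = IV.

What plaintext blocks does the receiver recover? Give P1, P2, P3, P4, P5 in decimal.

P1 = 11, P2 = 4, P3 = 15, P4 = 6, P5 = 5

Only C2 changed, to 0. In CFB, a change in C_i flips the same bit in P_i and garbles P_{i+1}. Decrypting the received ciphertext:
P1: E(K, 13) = 5; 14 ⊕ 5 = 11.
P2: E(K, 14) = 4; 0 ⊕ 4 = 4.
P3: E(K, 0) = 2; 13 ⊕ 2 = 15.
P4: E(K, 13) = 5; 3 ⊕ 5 = 6.
P5: E(K, 3) = 15; 10 ⊕ 15 = 5.
Blocks that differ from the original plaintext: P2, P3.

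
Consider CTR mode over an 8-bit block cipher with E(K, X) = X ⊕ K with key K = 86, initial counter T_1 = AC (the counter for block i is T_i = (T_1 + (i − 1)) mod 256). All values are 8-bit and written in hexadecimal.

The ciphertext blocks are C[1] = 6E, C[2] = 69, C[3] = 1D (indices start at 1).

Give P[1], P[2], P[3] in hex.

CTR decryption: S_i = E(K, T_i) where T_i is the counter for block i; P_i = C_i ⊕ S_i.
P[1]: T = AC, S = E(K, T) = 2A; 6E ⊕ 2A = 44.
P[2]: T = AD, S = E(K, T) = 2B; 69 ⊕ 2B = 42.
P[3]: T = AE, S = E(K, T) = 28; 1D ⊕ 28 = 35.

P[1] = 44, P[2] = 42, P[3] = 35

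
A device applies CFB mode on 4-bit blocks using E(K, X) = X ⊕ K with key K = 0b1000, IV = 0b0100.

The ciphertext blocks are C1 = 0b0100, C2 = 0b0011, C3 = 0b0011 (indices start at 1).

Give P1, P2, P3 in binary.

P1 = 0b1000, P2 = 0b1111, P3 = 0b1000

CFB decryption: P_i = C_i ⊕ E(K, C_{i−1}), with C_{0} = IV.
P1: E(K, 0b0100) = 0b1100; 0b0100 ⊕ 0b1100 = 0b1000.
P2: E(K, 0b0100) = 0b1100; 0b0011 ⊕ 0b1100 = 0b1111.
P3: E(K, 0b0011) = 0b1011; 0b0011 ⊕ 0b1011 = 0b1000.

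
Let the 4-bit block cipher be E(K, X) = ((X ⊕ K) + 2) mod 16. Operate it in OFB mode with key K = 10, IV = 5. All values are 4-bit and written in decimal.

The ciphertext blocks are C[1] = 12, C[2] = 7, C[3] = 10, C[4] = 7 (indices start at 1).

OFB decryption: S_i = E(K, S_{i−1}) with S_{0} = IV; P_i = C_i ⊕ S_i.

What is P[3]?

P[1]: S = E(K, 5) = 1; 12 ⊕ 1 = 13.
P[2]: S = E(K, 1) = 13; 7 ⊕ 13 = 10.
P[3]: S = E(K, 13) = 9; 10 ⊕ 9 = 3.

P[3] = 3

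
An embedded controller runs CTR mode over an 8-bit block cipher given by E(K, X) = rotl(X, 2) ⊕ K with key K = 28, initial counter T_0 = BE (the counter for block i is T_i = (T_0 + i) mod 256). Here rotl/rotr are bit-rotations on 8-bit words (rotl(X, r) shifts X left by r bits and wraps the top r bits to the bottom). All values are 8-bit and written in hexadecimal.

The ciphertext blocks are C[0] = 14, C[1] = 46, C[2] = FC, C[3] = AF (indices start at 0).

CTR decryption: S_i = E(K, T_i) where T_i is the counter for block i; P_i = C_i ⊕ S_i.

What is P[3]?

P[3]: T = C1, S = E(K, T) = 2F; AF ⊕ 2F = 80.

P[3] = 80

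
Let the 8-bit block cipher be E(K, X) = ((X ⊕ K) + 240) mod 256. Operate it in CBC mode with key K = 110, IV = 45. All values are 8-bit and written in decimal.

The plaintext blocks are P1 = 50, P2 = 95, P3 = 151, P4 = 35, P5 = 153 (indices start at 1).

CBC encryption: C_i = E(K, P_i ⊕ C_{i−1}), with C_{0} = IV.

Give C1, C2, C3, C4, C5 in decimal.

C1 = 97, C2 = 64, C3 = 169, C4 = 212, C5 = 19

C1: P1 ⊕ 45 = 31; E(K, 31) = 97.
C2: P2 ⊕ 97 = 62; E(K, 62) = 64.
C3: P3 ⊕ 64 = 215; E(K, 215) = 169.
C4: P4 ⊕ 169 = 138; E(K, 138) = 212.
C5: P5 ⊕ 212 = 77; E(K, 77) = 19.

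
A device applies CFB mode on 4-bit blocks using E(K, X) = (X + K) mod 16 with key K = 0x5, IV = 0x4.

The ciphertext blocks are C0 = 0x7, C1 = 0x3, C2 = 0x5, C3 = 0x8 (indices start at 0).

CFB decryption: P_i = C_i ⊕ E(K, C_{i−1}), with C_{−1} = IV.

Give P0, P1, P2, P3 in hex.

P0 = 0xE, P1 = 0xF, P2 = 0xD, P3 = 0x2

P0: E(K, 0x4) = 0x9; 0x7 ⊕ 0x9 = 0xE.
P1: E(K, 0x7) = 0xC; 0x3 ⊕ 0xC = 0xF.
P2: E(K, 0x3) = 0x8; 0x5 ⊕ 0x8 = 0xD.
P3: E(K, 0x5) = 0xA; 0x8 ⊕ 0xA = 0x2.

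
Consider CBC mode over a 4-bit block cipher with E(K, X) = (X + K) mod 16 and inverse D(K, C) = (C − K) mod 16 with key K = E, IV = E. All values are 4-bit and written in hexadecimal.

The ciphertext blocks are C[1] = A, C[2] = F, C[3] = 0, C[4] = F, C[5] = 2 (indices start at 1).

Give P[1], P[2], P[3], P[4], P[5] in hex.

P[1] = 2, P[2] = B, P[3] = D, P[4] = 1, P[5] = B

CBC decryption: P_i = D(K, C_i) ⊕ C_{i−1}, with C_{0} = IV.
P[1]: D(K, A) = C; C ⊕ E = 2.
P[2]: D(K, F) = 1; 1 ⊕ A = B.
P[3]: D(K, 0) = 2; 2 ⊕ F = D.
P[4]: D(K, F) = 1; 1 ⊕ 0 = 1.
P[5]: D(K, 2) = 4; 4 ⊕ F = B.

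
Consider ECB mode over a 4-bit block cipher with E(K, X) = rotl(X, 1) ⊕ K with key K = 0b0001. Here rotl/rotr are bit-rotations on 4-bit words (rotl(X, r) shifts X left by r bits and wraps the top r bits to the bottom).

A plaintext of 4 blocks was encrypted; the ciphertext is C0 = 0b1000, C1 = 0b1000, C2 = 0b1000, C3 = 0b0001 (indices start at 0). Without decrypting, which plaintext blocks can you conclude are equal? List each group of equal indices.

ECB encrypts each block independently with the same key, so equal ciphertext blocks imply equal plaintext blocks.
C0 = C1 = C2 = 0b1000, so P0 = P1 = P2.

P0 = P1 = P2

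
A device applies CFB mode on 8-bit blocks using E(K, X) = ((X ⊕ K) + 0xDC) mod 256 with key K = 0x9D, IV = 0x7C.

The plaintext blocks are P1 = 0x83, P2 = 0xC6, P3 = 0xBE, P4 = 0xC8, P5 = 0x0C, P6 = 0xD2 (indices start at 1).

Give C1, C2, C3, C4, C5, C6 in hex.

CFB encryption: C_i = P_i ⊕ E(K, C_{i−1}), with C_{0} = IV.
C1: E(K, 0x7C) = 0xBD; 0x83 ⊕ 0xBD = 0x3E.
C2: E(K, 0x3E) = 0x7F; 0xC6 ⊕ 0x7F = 0xB9.
C3: E(K, 0xB9) = 0x00; 0xBE ⊕ 0x00 = 0xBE.
C4: E(K, 0xBE) = 0xFF; 0xC8 ⊕ 0xFF = 0x37.
C5: E(K, 0x37) = 0x86; 0x0C ⊕ 0x86 = 0x8A.
C6: E(K, 0x8A) = 0xF3; 0xD2 ⊕ 0xF3 = 0x21.

C1 = 0x3E, C2 = 0xB9, C3 = 0xBE, C4 = 0x37, C5 = 0x8A, C6 = 0x21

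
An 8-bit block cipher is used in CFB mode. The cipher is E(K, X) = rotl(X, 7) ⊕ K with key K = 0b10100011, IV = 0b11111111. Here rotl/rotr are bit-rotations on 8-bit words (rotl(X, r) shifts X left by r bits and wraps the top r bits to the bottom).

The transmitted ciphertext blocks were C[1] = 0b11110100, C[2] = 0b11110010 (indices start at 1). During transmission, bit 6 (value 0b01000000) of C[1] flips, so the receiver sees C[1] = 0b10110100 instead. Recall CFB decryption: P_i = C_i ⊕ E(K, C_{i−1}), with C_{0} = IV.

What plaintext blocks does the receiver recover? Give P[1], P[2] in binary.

Only C[1] changed, to 0b10110100. In CFB, a change in C_i flips the same bit in P_i and garbles P_{i+1}. Decrypting the received ciphertext:
P[1]: E(K, 0b11111111) = 0b01011100; 0b10110100 ⊕ 0b01011100 = 0b11101000.
P[2]: E(K, 0b10110100) = 0b11111001; 0b11110010 ⊕ 0b11111001 = 0b00001011.
Blocks that differ from the original plaintext: P[1], P[2].

P[1] = 0b11101000, P[2] = 0b00001011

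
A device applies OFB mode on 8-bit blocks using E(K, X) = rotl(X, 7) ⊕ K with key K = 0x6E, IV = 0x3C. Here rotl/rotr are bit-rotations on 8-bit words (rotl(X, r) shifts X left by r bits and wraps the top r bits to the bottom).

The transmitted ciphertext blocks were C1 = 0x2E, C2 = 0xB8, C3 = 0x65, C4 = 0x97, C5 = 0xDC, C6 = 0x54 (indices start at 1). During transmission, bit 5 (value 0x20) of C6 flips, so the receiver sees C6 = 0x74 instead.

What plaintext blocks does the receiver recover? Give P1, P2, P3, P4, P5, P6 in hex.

OFB decryption: S_i = E(K, S_{i−1}) with S_{0} = IV; P_i = C_i ⊕ S_i.
Only C6 changed, to 0x74. In OFB, a change in C_i flips the same bit in P_i only; the keystream is unaffected. Decrypting the received ciphertext:
P1: S = E(K, 0x3C) = 0x70; 0x2E ⊕ 0x70 = 0x5E.
P2: S = E(K, 0x70) = 0x56; 0xB8 ⊕ 0x56 = 0xEE.
P3: S = E(K, 0x56) = 0x45; 0x65 ⊕ 0x45 = 0x20.
P4: S = E(K, 0x45) = 0xCC; 0x97 ⊕ 0xCC = 0x5B.
P5: S = E(K, 0xCC) = 0x08; 0xDC ⊕ 0x08 = 0xD4.
P6: S = E(K, 0x08) = 0x6A; 0x74 ⊕ 0x6A = 0x1E.
Blocks that differ from the original plaintext: P6.

P1 = 0x5E, P2 = 0xEE, P3 = 0x20, P4 = 0x5B, P5 = 0xD4, P6 = 0x1E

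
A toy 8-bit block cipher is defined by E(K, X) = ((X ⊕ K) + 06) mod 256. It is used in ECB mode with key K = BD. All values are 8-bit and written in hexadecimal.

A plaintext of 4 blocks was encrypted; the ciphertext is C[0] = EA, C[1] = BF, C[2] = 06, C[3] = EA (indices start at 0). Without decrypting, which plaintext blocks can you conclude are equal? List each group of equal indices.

P[0] = P[3]

ECB encrypts each block independently with the same key, so equal ciphertext blocks imply equal plaintext blocks.
C[0] = C[3] = EA, so P[0] = P[3].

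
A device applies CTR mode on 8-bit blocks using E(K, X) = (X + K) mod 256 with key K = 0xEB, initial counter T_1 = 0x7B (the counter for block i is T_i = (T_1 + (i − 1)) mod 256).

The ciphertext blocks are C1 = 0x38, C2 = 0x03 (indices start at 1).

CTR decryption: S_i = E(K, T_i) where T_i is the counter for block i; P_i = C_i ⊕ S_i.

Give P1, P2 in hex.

P1: T = 0x7B, S = E(K, T) = 0x66; 0x38 ⊕ 0x66 = 0x5E.
P2: T = 0x7C, S = E(K, T) = 0x67; 0x03 ⊕ 0x67 = 0x64.

P1 = 0x5E, P2 = 0x64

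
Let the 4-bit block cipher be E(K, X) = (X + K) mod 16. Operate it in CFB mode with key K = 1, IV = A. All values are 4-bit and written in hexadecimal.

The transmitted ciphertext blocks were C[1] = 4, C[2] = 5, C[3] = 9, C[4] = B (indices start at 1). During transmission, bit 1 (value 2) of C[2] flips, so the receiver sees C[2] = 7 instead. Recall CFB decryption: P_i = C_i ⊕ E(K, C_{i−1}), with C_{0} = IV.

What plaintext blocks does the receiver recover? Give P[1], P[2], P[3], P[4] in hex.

P[1] = F, P[2] = 2, P[3] = 1, P[4] = 1

Only C[2] changed, to 7. In CFB, a change in C_i flips the same bit in P_i and garbles P_{i+1}. Decrypting the received ciphertext:
P[1]: E(K, A) = B; 4 ⊕ B = F.
P[2]: E(K, 4) = 5; 7 ⊕ 5 = 2.
P[3]: E(K, 7) = 8; 9 ⊕ 8 = 1.
P[4]: E(K, 9) = A; B ⊕ A = 1.
Blocks that differ from the original plaintext: P[2], P[3].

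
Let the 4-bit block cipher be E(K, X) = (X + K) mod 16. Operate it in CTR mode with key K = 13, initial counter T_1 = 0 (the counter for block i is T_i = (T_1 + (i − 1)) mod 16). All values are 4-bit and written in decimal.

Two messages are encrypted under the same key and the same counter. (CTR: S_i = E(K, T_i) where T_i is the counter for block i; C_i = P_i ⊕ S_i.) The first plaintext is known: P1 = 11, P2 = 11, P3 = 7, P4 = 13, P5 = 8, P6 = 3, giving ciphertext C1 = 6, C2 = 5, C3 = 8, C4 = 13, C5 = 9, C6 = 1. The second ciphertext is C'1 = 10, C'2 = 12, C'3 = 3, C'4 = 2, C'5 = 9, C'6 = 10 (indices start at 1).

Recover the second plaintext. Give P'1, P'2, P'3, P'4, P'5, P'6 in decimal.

P'1 = 7, P'2 = 2, P'3 = 12, P'4 = 2, P'5 = 8, P'6 = 8

In CTR with a reused counter, both messages share the same keystream S_i, so C_i ⊕ C'_i = P_i ⊕ P'_i and thus P'_i = P_i ⊕ C_i ⊕ C'_i.
P'1: 11 ⊕ 6 ⊕ 10 = 7.
P'2: 11 ⊕ 5 ⊕ 12 = 2.
P'3: 7 ⊕ 8 ⊕ 3 = 12.
P'4: 13 ⊕ 13 ⊕ 2 = 2.
P'5: 8 ⊕ 9 ⊕ 9 = 8.
P'6: 3 ⊕ 1 ⊕ 10 = 8.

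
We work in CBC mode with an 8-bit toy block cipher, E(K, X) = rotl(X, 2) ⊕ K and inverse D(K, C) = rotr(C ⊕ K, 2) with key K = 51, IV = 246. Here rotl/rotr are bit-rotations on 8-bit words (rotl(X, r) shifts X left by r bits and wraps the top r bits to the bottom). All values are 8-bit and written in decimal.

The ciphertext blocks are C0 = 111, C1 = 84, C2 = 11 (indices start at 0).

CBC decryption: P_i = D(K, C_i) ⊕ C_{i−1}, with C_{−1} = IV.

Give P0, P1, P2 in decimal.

P0 = 225, P1 = 182, P2 = 90

P0: D(K, 111) = 23; 23 ⊕ 246 = 225.
P1: D(K, 84) = 217; 217 ⊕ 111 = 182.
P2: D(K, 11) = 14; 14 ⊕ 84 = 90.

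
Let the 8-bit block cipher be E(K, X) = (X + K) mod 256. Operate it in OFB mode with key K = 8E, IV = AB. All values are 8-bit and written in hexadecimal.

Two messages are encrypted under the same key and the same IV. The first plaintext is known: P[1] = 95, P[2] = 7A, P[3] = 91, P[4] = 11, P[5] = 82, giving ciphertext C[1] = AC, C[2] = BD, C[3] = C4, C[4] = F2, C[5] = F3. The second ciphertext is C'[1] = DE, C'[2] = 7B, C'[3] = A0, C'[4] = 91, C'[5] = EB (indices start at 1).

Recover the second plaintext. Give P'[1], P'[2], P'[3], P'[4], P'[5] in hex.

P'[1] = E7, P'[2] = BC, P'[3] = F5, P'[4] = 72, P'[5] = 9A

In OFB with a reused IV, both messages share the same keystream S_i, so C_i ⊕ C'_i = P_i ⊕ P'_i and thus P'_i = P_i ⊕ C_i ⊕ C'_i.
P'[1]: 95 ⊕ AC ⊕ DE = E7.
P'[2]: 7A ⊕ BD ⊕ 7B = BC.
P'[3]: 91 ⊕ C4 ⊕ A0 = F5.
P'[4]: 11 ⊕ F2 ⊕ 91 = 72.
P'[5]: 82 ⊕ F3 ⊕ EB = 9A.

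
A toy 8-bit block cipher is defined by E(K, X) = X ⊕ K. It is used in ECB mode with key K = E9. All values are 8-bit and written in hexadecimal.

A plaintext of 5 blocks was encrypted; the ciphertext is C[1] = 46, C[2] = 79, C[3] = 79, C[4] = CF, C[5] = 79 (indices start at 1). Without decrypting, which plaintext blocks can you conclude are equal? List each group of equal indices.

ECB encrypts each block independently with the same key, so equal ciphertext blocks imply equal plaintext blocks.
C[2] = C[3] = C[5] = 79, so P[2] = P[3] = P[5].

P[2] = P[3] = P[5]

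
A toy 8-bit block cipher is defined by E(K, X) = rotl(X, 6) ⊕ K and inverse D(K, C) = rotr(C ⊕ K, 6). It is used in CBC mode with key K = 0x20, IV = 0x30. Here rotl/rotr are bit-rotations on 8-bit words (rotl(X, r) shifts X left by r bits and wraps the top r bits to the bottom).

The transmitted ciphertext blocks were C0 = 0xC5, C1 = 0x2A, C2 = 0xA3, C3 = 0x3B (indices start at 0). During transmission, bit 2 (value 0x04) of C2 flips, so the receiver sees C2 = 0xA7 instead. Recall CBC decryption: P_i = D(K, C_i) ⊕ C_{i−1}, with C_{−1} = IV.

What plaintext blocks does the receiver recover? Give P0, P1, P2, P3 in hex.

Only C2 changed, to 0xA7. In CBC, a change in C_i garbles P_i and flips the same bit in P_{i+1}. Decrypting the received ciphertext:
P0: D(K, 0xC5) = 0x97; 0x97 ⊕ 0x30 = 0xA7.
P1: D(K, 0x2A) = 0x28; 0x28 ⊕ 0xC5 = 0xED.
P2: D(K, 0xA7) = 0x1E; 0x1E ⊕ 0x2A = 0x34.
P3: D(K, 0x3B) = 0x6C; 0x6C ⊕ 0xA7 = 0xCB.
Blocks that differ from the original plaintext: P2, P3.

P0 = 0xA7, P1 = 0xED, P2 = 0x34, P3 = 0xCB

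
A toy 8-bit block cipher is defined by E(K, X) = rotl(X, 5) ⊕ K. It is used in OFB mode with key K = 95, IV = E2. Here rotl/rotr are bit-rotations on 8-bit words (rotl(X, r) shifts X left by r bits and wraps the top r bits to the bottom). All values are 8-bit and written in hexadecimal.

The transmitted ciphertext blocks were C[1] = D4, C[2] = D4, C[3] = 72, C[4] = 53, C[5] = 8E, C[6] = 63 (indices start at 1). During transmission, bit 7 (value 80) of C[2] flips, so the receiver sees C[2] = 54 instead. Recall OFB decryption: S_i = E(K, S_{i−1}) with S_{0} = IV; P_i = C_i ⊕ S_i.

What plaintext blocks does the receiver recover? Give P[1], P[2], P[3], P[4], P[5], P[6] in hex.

Only C[2] changed, to 54. In OFB, a change in C_i flips the same bit in P_i only; the keystream is unaffected. Decrypting the received ciphertext:
P[1]: S = E(K, E2) = C9; D4 ⊕ C9 = 1D.
P[2]: S = E(K, C9) = AC; 54 ⊕ AC = F8.
P[3]: S = E(K, AC) = 00; 72 ⊕ 00 = 72.
P[4]: S = E(K, 00) = 95; 53 ⊕ 95 = C6.
P[5]: S = E(K, 95) = 27; 8E ⊕ 27 = A9.
P[6]: S = E(K, 27) = 71; 63 ⊕ 71 = 12.
Blocks that differ from the original plaintext: P[2].

P[1] = 1D, P[2] = F8, P[3] = 72, P[4] = C6, P[5] = A9, P[6] = 12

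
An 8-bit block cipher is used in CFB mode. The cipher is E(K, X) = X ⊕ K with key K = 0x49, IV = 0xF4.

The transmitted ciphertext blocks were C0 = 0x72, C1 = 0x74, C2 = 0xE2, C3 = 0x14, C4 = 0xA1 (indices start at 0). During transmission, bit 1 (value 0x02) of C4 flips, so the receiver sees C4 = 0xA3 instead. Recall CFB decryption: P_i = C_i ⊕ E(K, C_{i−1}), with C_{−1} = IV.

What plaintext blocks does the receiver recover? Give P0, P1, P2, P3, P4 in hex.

Only C4 changed, to 0xA3. In CFB, a change in C_i flips the same bit in P_i and garbles P_{i+1}. Decrypting the received ciphertext:
P0: E(K, 0xF4) = 0xBD; 0x72 ⊕ 0xBD = 0xCF.
P1: E(K, 0x72) = 0x3B; 0x74 ⊕ 0x3B = 0x4F.
P2: E(K, 0x74) = 0x3D; 0xE2 ⊕ 0x3D = 0xDF.
P3: E(K, 0xE2) = 0xAB; 0x14 ⊕ 0xAB = 0xBF.
P4: E(K, 0x14) = 0x5D; 0xA3 ⊕ 0x5D = 0xFE.
Blocks that differ from the original plaintext: P4.

P0 = 0xCF, P1 = 0x4F, P2 = 0xDF, P3 = 0xBF, P4 = 0xFE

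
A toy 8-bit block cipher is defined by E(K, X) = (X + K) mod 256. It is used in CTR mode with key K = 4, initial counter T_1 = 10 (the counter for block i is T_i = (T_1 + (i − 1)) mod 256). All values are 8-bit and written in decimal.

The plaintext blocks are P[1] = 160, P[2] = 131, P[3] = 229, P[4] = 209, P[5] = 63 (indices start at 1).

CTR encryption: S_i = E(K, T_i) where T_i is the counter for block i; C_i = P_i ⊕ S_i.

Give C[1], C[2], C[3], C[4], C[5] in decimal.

C[1]: T = 10, S = E(K, T) = 14; 160 ⊕ 14 = 174.
C[2]: T = 11, S = E(K, T) = 15; 131 ⊕ 15 = 140.
C[3]: T = 12, S = E(K, T) = 16; 229 ⊕ 16 = 245.
C[4]: T = 13, S = E(K, T) = 17; 209 ⊕ 17 = 192.
C[5]: T = 14, S = E(K, T) = 18; 63 ⊕ 18 = 45.

C[1] = 174, C[2] = 140, C[3] = 245, C[4] = 192, C[5] = 45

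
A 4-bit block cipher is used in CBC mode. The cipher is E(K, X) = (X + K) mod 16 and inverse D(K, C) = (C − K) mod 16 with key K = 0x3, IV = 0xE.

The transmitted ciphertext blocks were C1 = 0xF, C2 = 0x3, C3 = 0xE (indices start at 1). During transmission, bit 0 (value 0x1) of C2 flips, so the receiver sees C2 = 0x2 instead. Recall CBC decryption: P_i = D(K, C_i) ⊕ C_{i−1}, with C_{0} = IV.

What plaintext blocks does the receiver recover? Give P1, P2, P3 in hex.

Only C2 changed, to 0x2. In CBC, a change in C_i garbles P_i and flips the same bit in P_{i+1}. Decrypting the received ciphertext:
P1: D(K, 0xF) = 0xC; 0xC ⊕ 0xE = 0x2.
P2: D(K, 0x2) = 0xF; 0xF ⊕ 0xF = 0x0.
P3: D(K, 0xE) = 0xB; 0xB ⊕ 0x2 = 0x9.
Blocks that differ from the original plaintext: P2, P3.

P1 = 0x2, P2 = 0x0, P3 = 0x9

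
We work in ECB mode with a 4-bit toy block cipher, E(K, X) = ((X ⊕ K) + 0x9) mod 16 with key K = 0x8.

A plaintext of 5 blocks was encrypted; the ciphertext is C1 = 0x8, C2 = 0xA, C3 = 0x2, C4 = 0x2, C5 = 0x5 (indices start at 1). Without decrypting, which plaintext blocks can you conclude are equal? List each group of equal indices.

P3 = P4

ECB encrypts each block independently with the same key, so equal ciphertext blocks imply equal plaintext blocks.
C3 = C4 = 0x2, so P3 = P4.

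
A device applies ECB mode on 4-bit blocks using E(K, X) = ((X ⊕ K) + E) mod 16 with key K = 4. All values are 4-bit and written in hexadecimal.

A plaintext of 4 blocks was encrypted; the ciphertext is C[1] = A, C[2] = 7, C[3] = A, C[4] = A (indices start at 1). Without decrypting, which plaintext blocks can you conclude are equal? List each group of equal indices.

P[1] = P[3] = P[4]

ECB encrypts each block independently with the same key, so equal ciphertext blocks imply equal plaintext blocks.
C[1] = C[3] = C[4] = A, so P[1] = P[3] = P[4].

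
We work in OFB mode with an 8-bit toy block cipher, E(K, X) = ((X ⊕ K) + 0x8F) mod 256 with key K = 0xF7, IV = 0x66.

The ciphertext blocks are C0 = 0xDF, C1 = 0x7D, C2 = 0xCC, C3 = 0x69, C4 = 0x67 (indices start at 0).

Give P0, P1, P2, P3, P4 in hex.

OFB decryption: S_i = E(K, S_{i−1}) with S_{−1} = IV; P_i = C_i ⊕ S_i.
P0: S = E(K, 0x66) = 0x20; 0xDF ⊕ 0x20 = 0xFF.
P1: S = E(K, 0x20) = 0x66; 0x7D ⊕ 0x66 = 0x1B.
P2: S = E(K, 0x66) = 0x20; 0xCC ⊕ 0x20 = 0xEC.
P3: S = E(K, 0x20) = 0x66; 0x69 ⊕ 0x66 = 0x0F.
P4: S = E(K, 0x66) = 0x20; 0x67 ⊕ 0x20 = 0x47.

P0 = 0xFF, P1 = 0x1B, P2 = 0xEC, P3 = 0x0F, P4 = 0x47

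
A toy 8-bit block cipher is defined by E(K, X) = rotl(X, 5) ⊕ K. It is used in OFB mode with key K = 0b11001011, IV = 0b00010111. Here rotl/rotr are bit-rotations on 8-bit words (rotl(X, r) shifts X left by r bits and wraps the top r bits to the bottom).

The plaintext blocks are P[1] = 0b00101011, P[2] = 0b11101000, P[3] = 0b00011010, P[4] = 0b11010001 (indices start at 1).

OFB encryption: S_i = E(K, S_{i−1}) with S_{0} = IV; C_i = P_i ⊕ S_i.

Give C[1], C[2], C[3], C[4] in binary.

C[1]: S = E(K, 0b00010111) = 0b00101001; 0b00101011 ⊕ 0b00101001 = 0b00000010.
C[2]: S = E(K, 0b00101001) = 0b11101110; 0b11101000 ⊕ 0b11101110 = 0b00000110.
C[3]: S = E(K, 0b11101110) = 0b00010110; 0b00011010 ⊕ 0b00010110 = 0b00001100.
C[4]: S = E(K, 0b00010110) = 0b00001001; 0b11010001 ⊕ 0b00001001 = 0b11011000.

C[1] = 0b00000010, C[2] = 0b00000110, C[3] = 0b00001100, C[4] = 0b11011000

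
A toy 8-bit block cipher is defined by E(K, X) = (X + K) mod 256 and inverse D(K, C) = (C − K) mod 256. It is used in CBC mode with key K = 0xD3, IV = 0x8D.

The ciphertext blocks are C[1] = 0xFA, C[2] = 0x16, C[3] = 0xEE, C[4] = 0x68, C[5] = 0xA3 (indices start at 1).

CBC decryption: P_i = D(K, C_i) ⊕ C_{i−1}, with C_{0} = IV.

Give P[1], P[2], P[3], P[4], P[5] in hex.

P[1] = 0xAA, P[2] = 0xB9, P[3] = 0x0D, P[4] = 0x7B, P[5] = 0xB8

P[1]: D(K, 0xFA) = 0x27; 0x27 ⊕ 0x8D = 0xAA.
P[2]: D(K, 0x16) = 0x43; 0x43 ⊕ 0xFA = 0xB9.
P[3]: D(K, 0xEE) = 0x1B; 0x1B ⊕ 0x16 = 0x0D.
P[4]: D(K, 0x68) = 0x95; 0x95 ⊕ 0xEE = 0x7B.
P[5]: D(K, 0xA3) = 0xD0; 0xD0 ⊕ 0x68 = 0xB8.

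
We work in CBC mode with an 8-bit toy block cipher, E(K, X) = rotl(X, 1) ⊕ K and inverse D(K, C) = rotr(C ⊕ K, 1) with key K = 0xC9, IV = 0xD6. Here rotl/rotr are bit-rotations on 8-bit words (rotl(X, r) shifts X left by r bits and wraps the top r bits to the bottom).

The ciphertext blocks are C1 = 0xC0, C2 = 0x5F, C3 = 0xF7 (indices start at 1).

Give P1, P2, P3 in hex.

CBC decryption: P_i = D(K, C_i) ⊕ C_{i−1}, with C_{0} = IV.
P1: D(K, 0xC0) = 0x84; 0x84 ⊕ 0xD6 = 0x52.
P2: D(K, 0x5F) = 0x4B; 0x4B ⊕ 0xC0 = 0x8B.
P3: D(K, 0xF7) = 0x1F; 0x1F ⊕ 0x5F = 0x40.

P1 = 0x52, P2 = 0x8B, P3 = 0x40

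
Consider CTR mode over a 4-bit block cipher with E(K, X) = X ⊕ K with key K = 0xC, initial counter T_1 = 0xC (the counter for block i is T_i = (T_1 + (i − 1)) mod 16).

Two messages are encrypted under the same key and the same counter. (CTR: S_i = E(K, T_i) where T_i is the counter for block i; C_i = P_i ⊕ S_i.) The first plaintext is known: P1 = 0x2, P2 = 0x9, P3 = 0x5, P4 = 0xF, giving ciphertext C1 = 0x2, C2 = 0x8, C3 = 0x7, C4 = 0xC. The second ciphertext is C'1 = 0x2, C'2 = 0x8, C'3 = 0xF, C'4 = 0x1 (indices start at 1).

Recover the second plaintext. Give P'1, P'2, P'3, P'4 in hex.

P'1 = 0x2, P'2 = 0x9, P'3 = 0xD, P'4 = 0x2

In CTR with a reused counter, both messages share the same keystream S_i, so C_i ⊕ C'_i = P_i ⊕ P'_i and thus P'_i = P_i ⊕ C_i ⊕ C'_i.
P'1: 0x2 ⊕ 0x2 ⊕ 0x2 = 0x2.
P'2: 0x9 ⊕ 0x8 ⊕ 0x8 = 0x9.
P'3: 0x5 ⊕ 0x7 ⊕ 0xF = 0xD.
P'4: 0xF ⊕ 0xC ⊕ 0x1 = 0x2.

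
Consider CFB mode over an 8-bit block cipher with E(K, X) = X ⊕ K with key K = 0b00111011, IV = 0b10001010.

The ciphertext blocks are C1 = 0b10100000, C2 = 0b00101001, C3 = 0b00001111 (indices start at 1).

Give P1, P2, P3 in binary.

P1 = 0b00010001, P2 = 0b10110010, P3 = 0b00011101

CFB decryption: P_i = C_i ⊕ E(K, C_{i−1}), with C_{0} = IV.
P1: E(K, 0b10001010) = 0b10110001; 0b10100000 ⊕ 0b10110001 = 0b00010001.
P2: E(K, 0b10100000) = 0b10011011; 0b00101001 ⊕ 0b10011011 = 0b10110010.
P3: E(K, 0b00101001) = 0b00010010; 0b00001111 ⊕ 0b00010010 = 0b00011101.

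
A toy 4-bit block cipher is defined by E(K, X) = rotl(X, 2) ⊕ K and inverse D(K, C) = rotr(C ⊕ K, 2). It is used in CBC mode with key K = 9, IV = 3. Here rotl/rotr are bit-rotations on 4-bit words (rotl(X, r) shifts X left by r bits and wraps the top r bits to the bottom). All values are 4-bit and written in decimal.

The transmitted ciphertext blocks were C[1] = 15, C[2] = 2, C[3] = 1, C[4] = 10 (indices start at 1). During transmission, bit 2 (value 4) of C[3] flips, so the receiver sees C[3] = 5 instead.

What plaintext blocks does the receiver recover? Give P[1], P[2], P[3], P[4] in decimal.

CBC decryption: P_i = D(K, C_i) ⊕ C_{i−1}, with C_{0} = IV.
Only C[3] changed, to 5. In CBC, a change in C_i garbles P_i and flips the same bit in P_{i+1}. Decrypting the received ciphertext:
P[1]: D(K, 15) = 9; 9 ⊕ 3 = 10.
P[2]: D(K, 2) = 14; 14 ⊕ 15 = 1.
P[3]: D(K, 5) = 3; 3 ⊕ 2 = 1.
P[4]: D(K, 10) = 12; 12 ⊕ 5 = 9.
Blocks that differ from the original plaintext: P[3], P[4].

P[1] = 10, P[2] = 1, P[3] = 1, P[4] = 9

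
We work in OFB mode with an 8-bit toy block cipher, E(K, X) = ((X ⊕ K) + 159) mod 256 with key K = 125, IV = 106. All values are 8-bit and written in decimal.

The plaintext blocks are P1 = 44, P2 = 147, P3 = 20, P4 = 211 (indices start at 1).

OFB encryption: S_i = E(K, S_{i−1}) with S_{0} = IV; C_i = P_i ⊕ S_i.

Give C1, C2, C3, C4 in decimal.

C1 = 154, C2 = 249, C3 = 162, C4 = 185

C1: S = E(K, 106) = 182; 44 ⊕ 182 = 154.
C2: S = E(K, 182) = 106; 147 ⊕ 106 = 249.
C3: S = E(K, 106) = 182; 20 ⊕ 182 = 162.
C4: S = E(K, 182) = 106; 211 ⊕ 106 = 185.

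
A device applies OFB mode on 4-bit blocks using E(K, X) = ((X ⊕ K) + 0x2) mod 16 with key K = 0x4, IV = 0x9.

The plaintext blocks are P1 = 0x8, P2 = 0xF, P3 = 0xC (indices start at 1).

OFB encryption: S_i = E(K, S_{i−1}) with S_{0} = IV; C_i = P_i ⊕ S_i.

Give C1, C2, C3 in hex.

C1: S = E(K, 0x9) = 0xF; 0x8 ⊕ 0xF = 0x7.
C2: S = E(K, 0xF) = 0xD; 0xF ⊕ 0xD = 0x2.
C3: S = E(K, 0xD) = 0xB; 0xC ⊕ 0xB = 0x7.

C1 = 0x7, C2 = 0x2, C3 = 0x7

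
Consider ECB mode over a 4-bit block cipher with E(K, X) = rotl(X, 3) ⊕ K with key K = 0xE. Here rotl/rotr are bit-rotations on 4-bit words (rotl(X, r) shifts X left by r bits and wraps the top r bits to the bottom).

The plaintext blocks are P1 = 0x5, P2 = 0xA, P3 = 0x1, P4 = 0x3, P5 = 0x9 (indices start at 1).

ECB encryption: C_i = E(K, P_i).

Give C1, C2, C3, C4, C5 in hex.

C1: E(K, 0x5) = 0x4.
C2: E(K, 0xA) = 0xB.
C3: E(K, 0x1) = 0x6.
C4: E(K, 0x3) = 0x7.
C5: E(K, 0x9) = 0x2.

C1 = 0x4, C2 = 0xB, C3 = 0x6, C4 = 0x7, C5 = 0x2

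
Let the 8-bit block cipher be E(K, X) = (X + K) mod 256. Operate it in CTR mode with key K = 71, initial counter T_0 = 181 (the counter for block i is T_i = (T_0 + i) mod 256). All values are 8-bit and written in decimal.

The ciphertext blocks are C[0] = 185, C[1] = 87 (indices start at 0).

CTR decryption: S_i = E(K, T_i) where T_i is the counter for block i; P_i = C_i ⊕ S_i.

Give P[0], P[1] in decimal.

P[0] = 69, P[1] = 170

P[0]: T = 181, S = E(K, T) = 252; 185 ⊕ 252 = 69.
P[1]: T = 182, S = E(K, T) = 253; 87 ⊕ 253 = 170.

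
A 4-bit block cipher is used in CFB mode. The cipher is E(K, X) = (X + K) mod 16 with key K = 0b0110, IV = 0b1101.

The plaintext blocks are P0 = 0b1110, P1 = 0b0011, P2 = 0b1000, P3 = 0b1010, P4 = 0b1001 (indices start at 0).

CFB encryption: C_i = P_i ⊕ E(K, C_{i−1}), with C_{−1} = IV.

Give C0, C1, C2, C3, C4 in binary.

C0 = 0b1101, C1 = 0b0000, C2 = 0b1110, C3 = 0b1110, C4 = 0b1101

C0: E(K, 0b1101) = 0b0011; 0b1110 ⊕ 0b0011 = 0b1101.
C1: E(K, 0b1101) = 0b0011; 0b0011 ⊕ 0b0011 = 0b0000.
C2: E(K, 0b0000) = 0b0110; 0b1000 ⊕ 0b0110 = 0b1110.
C3: E(K, 0b1110) = 0b0100; 0b1010 ⊕ 0b0100 = 0b1110.
C4: E(K, 0b1110) = 0b0100; 0b1001 ⊕ 0b0100 = 0b1101.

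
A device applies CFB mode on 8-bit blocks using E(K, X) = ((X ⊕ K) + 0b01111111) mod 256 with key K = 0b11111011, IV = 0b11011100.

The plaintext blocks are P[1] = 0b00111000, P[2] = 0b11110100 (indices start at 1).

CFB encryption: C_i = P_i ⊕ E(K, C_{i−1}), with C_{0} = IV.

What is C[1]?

C[1]: E(K, 0b11011100) = 0b10100110; 0b00111000 ⊕ 0b10100110 = 0b10011110.

C[1] = 0b10011110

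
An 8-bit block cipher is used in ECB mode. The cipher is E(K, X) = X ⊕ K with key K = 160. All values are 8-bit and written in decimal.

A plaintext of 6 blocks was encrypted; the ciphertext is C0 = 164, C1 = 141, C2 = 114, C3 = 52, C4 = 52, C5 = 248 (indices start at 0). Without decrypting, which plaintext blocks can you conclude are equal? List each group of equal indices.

P3 = P4

ECB encrypts each block independently with the same key, so equal ciphertext blocks imply equal plaintext blocks.
C3 = C4 = 52, so P3 = P4.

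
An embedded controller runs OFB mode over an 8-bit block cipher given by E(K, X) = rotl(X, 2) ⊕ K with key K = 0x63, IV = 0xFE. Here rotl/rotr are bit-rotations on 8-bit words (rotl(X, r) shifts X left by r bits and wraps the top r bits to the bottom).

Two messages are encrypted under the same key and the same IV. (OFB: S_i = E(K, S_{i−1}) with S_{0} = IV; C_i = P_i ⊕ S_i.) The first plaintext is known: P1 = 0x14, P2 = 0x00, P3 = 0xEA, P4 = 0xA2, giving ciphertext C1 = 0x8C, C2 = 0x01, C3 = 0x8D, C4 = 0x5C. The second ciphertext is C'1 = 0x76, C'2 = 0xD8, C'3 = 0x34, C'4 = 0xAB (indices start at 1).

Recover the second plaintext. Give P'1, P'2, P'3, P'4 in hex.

In OFB with a reused IV, both messages share the same keystream S_i, so C_i ⊕ C'_i = P_i ⊕ P'_i and thus P'_i = P_i ⊕ C_i ⊕ C'_i.
P'1: 0x14 ⊕ 0x8C ⊕ 0x76 = 0xEE.
P'2: 0x00 ⊕ 0x01 ⊕ 0xD8 = 0xD9.
P'3: 0xEA ⊕ 0x8D ⊕ 0x34 = 0x53.
P'4: 0xA2 ⊕ 0x5C ⊕ 0xAB = 0x55.

P'1 = 0xEE, P'2 = 0xD9, P'3 = 0x53, P'4 = 0x55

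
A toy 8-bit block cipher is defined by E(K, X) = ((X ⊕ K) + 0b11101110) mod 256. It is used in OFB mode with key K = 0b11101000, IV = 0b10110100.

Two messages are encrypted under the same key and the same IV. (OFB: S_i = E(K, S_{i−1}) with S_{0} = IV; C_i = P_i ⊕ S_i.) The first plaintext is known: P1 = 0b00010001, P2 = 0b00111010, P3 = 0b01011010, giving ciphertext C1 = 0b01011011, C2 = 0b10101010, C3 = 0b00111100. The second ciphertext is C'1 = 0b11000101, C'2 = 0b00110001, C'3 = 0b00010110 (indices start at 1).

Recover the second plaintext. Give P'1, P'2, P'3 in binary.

In OFB with a reused IV, both messages share the same keystream S_i, so C_i ⊕ C'_i = P_i ⊕ P'_i and thus P'_i = P_i ⊕ C_i ⊕ C'_i.
P'1: 0b00010001 ⊕ 0b01011011 ⊕ 0b11000101 = 0b10001111.
P'2: 0b00111010 ⊕ 0b10101010 ⊕ 0b00110001 = 0b10100001.
P'3: 0b01011010 ⊕ 0b00111100 ⊕ 0b00010110 = 0b01110000.

P'1 = 0b10001111, P'2 = 0b10100001, P'3 = 0b01110000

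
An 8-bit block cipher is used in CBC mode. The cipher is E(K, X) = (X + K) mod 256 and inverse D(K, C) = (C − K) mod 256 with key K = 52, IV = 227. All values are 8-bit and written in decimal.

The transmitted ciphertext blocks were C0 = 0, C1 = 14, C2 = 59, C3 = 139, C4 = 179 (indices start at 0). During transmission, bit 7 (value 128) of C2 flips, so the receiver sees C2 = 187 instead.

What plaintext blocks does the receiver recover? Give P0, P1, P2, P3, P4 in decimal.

P0 = 47, P1 = 218, P2 = 137, P3 = 236, P4 = 244

CBC decryption: P_i = D(K, C_i) ⊕ C_{i−1}, with C_{−1} = IV.
Only C2 changed, to 187. In CBC, a change in C_i garbles P_i and flips the same bit in P_{i+1}. Decrypting the received ciphertext:
P0: D(K, 0) = 204; 204 ⊕ 227 = 47.
P1: D(K, 14) = 218; 218 ⊕ 0 = 218.
P2: D(K, 187) = 135; 135 ⊕ 14 = 137.
P3: D(K, 139) = 87; 87 ⊕ 187 = 236.
P4: D(K, 179) = 127; 127 ⊕ 139 = 244.
Blocks that differ from the original plaintext: P2, P3.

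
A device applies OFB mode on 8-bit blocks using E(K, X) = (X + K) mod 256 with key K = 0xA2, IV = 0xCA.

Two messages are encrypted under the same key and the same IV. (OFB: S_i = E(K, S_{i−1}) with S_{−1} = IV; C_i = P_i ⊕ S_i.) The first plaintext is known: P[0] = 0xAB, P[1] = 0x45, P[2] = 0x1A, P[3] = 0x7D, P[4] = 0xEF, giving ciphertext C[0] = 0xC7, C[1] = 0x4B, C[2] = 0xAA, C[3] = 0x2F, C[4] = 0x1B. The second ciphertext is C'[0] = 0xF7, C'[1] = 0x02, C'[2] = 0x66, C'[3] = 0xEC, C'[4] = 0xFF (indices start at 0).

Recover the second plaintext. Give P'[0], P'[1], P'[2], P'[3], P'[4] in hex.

P'[0] = 0x9B, P'[1] = 0x0C, P'[2] = 0xD6, P'[3] = 0xBE, P'[4] = 0x0B

In OFB with a reused IV, both messages share the same keystream S_i, so C_i ⊕ C'_i = P_i ⊕ P'_i and thus P'_i = P_i ⊕ C_i ⊕ C'_i.
P'[0]: 0xAB ⊕ 0xC7 ⊕ 0xF7 = 0x9B.
P'[1]: 0x45 ⊕ 0x4B ⊕ 0x02 = 0x0C.
P'[2]: 0x1A ⊕ 0xAA ⊕ 0x66 = 0xD6.
P'[3]: 0x7D ⊕ 0x2F ⊕ 0xEC = 0xBE.
P'[4]: 0xEF ⊕ 0x1B ⊕ 0xFF = 0x0B.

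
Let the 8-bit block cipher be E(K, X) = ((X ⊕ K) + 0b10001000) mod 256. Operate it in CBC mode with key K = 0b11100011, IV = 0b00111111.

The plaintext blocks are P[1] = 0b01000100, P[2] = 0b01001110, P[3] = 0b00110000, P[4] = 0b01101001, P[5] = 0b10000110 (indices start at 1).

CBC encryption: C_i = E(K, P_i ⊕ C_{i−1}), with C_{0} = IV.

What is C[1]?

C[1]: P[1] ⊕ 0b00111111 = 0b01111011; E(K, 0b01111011) = 0b00100000.

C[1] = 0b00100000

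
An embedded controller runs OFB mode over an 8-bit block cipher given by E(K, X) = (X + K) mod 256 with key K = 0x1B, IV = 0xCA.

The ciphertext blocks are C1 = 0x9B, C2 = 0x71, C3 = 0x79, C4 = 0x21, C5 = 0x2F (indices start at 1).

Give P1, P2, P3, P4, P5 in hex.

OFB decryption: S_i = E(K, S_{i−1}) with S_{0} = IV; P_i = C_i ⊕ S_i.
P1: S = E(K, 0xCA) = 0xE5; 0x9B ⊕ 0xE5 = 0x7E.
P2: S = E(K, 0xE5) = 0x00; 0x71 ⊕ 0x00 = 0x71.
P3: S = E(K, 0x00) = 0x1B; 0x79 ⊕ 0x1B = 0x62.
P4: S = E(K, 0x1B) = 0x36; 0x21 ⊕ 0x36 = 0x17.
P5: S = E(K, 0x36) = 0x51; 0x2F ⊕ 0x51 = 0x7E.

P1 = 0x7E, P2 = 0x71, P3 = 0x62, P4 = 0x17, P5 = 0x7E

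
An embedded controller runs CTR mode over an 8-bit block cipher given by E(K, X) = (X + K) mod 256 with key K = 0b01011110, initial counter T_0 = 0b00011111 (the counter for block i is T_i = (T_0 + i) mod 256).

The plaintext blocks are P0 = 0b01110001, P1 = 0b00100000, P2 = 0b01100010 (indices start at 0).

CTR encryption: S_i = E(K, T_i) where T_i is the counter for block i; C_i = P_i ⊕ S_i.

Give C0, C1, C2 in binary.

C0: T = 0b00011111, S = E(K, T) = 0b01111101; 0b01110001 ⊕ 0b01111101 = 0b00001100.
C1: T = 0b00100000, S = E(K, T) = 0b01111110; 0b00100000 ⊕ 0b01111110 = 0b01011110.
C2: T = 0b00100001, S = E(K, T) = 0b01111111; 0b01100010 ⊕ 0b01111111 = 0b00011101.

C0 = 0b00001100, C1 = 0b01011110, C2 = 0b00011101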